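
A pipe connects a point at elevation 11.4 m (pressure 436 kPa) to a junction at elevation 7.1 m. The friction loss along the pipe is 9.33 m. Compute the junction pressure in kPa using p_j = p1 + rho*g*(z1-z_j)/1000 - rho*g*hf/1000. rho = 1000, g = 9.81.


Junction pressure: p_j = p1 + rho*g*(z1 - z_j)/1000 - rho*g*hf/1000.
Elevation term = 1000*9.81*(11.4 - 7.1)/1000 = 42.183 kPa.
Friction term = 1000*9.81*9.33/1000 = 91.527 kPa.
p_j = 436 + 42.183 - 91.527 = 386.66 kPa.

386.66


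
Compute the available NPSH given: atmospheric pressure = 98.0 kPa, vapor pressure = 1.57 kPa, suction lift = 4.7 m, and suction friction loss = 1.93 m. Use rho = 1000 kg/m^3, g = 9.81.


NPSHa = p_atm/(rho*g) - z_s - hf_s - p_vap/(rho*g).
p_atm/(rho*g) = 98.0*1000 / (1000*9.81) = 9.99 m.
p_vap/(rho*g) = 1.57*1000 / (1000*9.81) = 0.16 m.
NPSHa = 9.99 - 4.7 - 1.93 - 0.16
      = 3.2 m.

3.2


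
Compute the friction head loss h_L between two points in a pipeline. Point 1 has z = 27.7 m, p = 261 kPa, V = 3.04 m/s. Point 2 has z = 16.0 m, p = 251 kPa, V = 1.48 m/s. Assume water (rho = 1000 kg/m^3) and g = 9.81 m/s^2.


Total head at each section: H = z + p/(rho*g) + V^2/(2g).
H1 = 27.7 + 261*1000/(1000*9.81) + 3.04^2/(2*9.81)
   = 27.7 + 26.606 + 0.471
   = 54.777 m.
H2 = 16.0 + 251*1000/(1000*9.81) + 1.48^2/(2*9.81)
   = 16.0 + 25.586 + 0.1116
   = 41.698 m.
h_L = H1 - H2 = 54.777 - 41.698 = 13.079 m.

13.079


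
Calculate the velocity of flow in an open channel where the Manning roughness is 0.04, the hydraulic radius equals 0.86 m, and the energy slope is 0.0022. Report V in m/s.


Manning's equation gives V = (1/n) * R^(2/3) * S^(1/2).
First, compute R^(2/3) = 0.86^(2/3) = 0.9043.
Next, S^(1/2) = 0.0022^(1/2) = 0.046904.
Then 1/n = 1/0.04 = 25.0.
V = 25.0 * 0.9043 * 0.046904 = 1.0604 m/s.

1.0604


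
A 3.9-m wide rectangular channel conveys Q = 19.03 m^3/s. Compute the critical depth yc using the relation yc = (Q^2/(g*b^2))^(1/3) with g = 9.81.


Using yc = (Q^2 / (g * b^2))^(1/3):
Q^2 = 19.03^2 = 362.14.
g * b^2 = 9.81 * 3.9^2 = 9.81 * 15.21 = 149.21.
Q^2 / (g*b^2) = 362.14 / 149.21 = 2.427.
yc = 2.427^(1/3) = 1.3439 m.

1.3439


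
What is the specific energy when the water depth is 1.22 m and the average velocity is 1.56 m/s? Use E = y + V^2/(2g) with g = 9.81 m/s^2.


Specific energy E = y + V^2/(2g).
Velocity head = V^2/(2g) = 1.56^2 / (2*9.81) = 2.4336 / 19.62 = 0.124 m.
E = 1.22 + 0.124 = 1.344 m.

1.344


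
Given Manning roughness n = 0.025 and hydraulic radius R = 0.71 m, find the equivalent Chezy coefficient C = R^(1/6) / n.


The Chezy coefficient relates to Manning's n through C = R^(1/6) / n.
R^(1/6) = 0.71^(1/6) = 0.944517.
C = 0.944517 / 0.025 = 37.78 m^(1/2)/s.

37.78


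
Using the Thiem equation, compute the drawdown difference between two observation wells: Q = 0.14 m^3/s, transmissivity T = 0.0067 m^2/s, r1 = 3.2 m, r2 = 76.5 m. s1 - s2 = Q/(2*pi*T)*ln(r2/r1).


Thiem equation: s1 - s2 = Q/(2*pi*T) * ln(r2/r1).
ln(r2/r1) = ln(76.5/3.2) = 3.1741.
Q/(2*pi*T) = 0.14 / (2*pi*0.0067) = 0.14 / 0.0421 = 3.3256.
s1 - s2 = 3.3256 * 3.1741 = 10.556 m.

10.556


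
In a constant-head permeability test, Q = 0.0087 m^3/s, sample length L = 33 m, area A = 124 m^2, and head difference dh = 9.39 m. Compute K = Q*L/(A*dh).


From K = Q*L / (A*dh):
Numerator: Q*L = 0.0087 * 33 = 0.2871.
Denominator: A*dh = 124 * 9.39 = 1164.36.
K = 0.2871 / 1164.36 = 0.000247 m/s.

0.000247


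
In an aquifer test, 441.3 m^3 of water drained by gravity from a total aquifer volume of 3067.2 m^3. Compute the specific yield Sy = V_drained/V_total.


Specific yield Sy = Volume drained / Total volume.
Sy = 441.3 / 3067.2
   = 0.1439.

0.1439


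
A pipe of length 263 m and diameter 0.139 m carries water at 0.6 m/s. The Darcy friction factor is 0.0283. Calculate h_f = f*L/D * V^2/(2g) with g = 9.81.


Darcy-Weisbach equation: h_f = f * (L/D) * V^2/(2g).
f * L/D = 0.0283 * 263/0.139 = 53.546.
V^2/(2g) = 0.6^2 / (2*9.81) = 0.36 / 19.62 = 0.0183 m.
h_f = 53.546 * 0.0183 = 0.982 m.

0.982


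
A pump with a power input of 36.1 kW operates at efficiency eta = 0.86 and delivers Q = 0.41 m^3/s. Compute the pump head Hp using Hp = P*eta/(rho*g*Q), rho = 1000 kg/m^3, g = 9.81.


Pump head formula: Hp = P * eta / (rho * g * Q).
Numerator: P * eta = 36.1 * 1000 * 0.86 = 31046.0 W.
Denominator: rho * g * Q = 1000 * 9.81 * 0.41 = 4022.1.
Hp = 31046.0 / 4022.1 = 7.72 m.

7.72


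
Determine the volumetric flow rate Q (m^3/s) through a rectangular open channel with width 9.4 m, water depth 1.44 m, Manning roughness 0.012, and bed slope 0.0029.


For a rectangular channel, the cross-sectional area A = b * y = 9.4 * 1.44 = 13.54 m^2.
The wetted perimeter P = b + 2y = 9.4 + 2*1.44 = 12.28 m.
Hydraulic radius R = A/P = 13.54/12.28 = 1.1023 m.
Velocity V = (1/n)*R^(2/3)*S^(1/2) = (1/0.012)*1.1023^(2/3)*0.0029^(1/2) = 4.7886 m/s.
Discharge Q = A * V = 13.54 * 4.7886 = 64.819 m^3/s.

64.819


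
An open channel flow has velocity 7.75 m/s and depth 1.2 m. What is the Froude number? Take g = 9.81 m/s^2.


The Froude number is defined as Fr = V / sqrt(g*y).
g*y = 9.81 * 1.2 = 11.772.
sqrt(g*y) = sqrt(11.772) = 3.431.
Fr = 7.75 / 3.431 = 2.2588.

2.2588


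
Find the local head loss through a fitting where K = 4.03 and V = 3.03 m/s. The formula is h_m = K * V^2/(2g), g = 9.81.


Minor loss formula: h_m = K * V^2/(2g).
V^2 = 3.03^2 = 9.1809.
V^2/(2g) = 9.1809 / 19.62 = 0.4679 m.
h_m = 4.03 * 0.4679 = 1.8858 m.

1.8858


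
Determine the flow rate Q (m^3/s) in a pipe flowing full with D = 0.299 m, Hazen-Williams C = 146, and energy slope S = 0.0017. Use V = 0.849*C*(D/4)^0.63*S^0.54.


For a full circular pipe, R = D/4 = 0.299/4 = 0.0747 m.
V = 0.849 * 146 * 0.0747^0.63 * 0.0017^0.54
  = 0.849 * 146 * 0.195153 * 0.031948
  = 0.7728 m/s.
Pipe area A = pi*D^2/4 = pi*0.299^2/4 = 0.0702 m^2.
Q = A * V = 0.0702 * 0.7728 = 0.0543 m^3/s.

0.0543


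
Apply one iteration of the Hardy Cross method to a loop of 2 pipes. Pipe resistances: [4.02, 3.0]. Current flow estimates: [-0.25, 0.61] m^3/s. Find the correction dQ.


Numerator terms (r*Q*|Q|): 4.02*-0.25*|-0.25| = -0.2512; 3.0*0.61*|0.61| = 1.1163.
Sum of numerator = 0.8651.
Denominator terms (r*|Q|): 4.02*|-0.25| = 1.005; 3.0*|0.61| = 1.83.
2 * sum of denominator = 2 * 2.835 = 5.67.
dQ = -0.8651 / 5.67 = -0.1526 m^3/s.

-0.1526


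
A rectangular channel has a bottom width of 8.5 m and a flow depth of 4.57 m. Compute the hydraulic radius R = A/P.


For a rectangular section:
Flow area A = b * y = 8.5 * 4.57 = 38.84 m^2.
Wetted perimeter P = b + 2y = 8.5 + 2*4.57 = 17.64 m.
Hydraulic radius R = A/P = 38.84 / 17.64 = 2.2021 m.

2.2021


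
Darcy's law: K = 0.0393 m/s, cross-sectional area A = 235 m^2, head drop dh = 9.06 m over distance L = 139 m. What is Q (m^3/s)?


Darcy's law: Q = K * A * i, where i = dh/L.
Hydraulic gradient i = 9.06 / 139 = 0.06518.
Q = 0.0393 * 235 * 0.06518
  = 0.602 m^3/s.

0.602


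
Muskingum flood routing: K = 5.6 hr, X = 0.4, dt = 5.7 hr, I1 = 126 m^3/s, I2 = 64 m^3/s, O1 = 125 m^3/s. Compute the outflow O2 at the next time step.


Muskingum coefficients:
denom = 2*K*(1-X) + dt = 2*5.6*(1-0.4) + 5.7 = 12.42.
C0 = (dt - 2*K*X)/denom = (5.7 - 2*5.6*0.4)/12.42 = 0.0982.
C1 = (dt + 2*K*X)/denom = (5.7 + 2*5.6*0.4)/12.42 = 0.8196.
C2 = (2*K*(1-X) - dt)/denom = 0.0821.
O2 = C0*I2 + C1*I1 + C2*O1
   = 0.0982*64 + 0.8196*126 + 0.0821*125
   = 119.83 m^3/s.

119.83


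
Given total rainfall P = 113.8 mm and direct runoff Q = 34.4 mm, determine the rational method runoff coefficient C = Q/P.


The runoff coefficient C = runoff depth / rainfall depth.
C = 34.4 / 113.8
  = 0.3023.

0.3023


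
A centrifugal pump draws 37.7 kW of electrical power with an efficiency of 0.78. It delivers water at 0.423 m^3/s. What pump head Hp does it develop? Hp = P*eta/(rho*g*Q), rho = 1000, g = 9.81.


Pump head formula: Hp = P * eta / (rho * g * Q).
Numerator: P * eta = 37.7 * 1000 * 0.78 = 29406.0 W.
Denominator: rho * g * Q = 1000 * 9.81 * 0.423 = 4149.63.
Hp = 29406.0 / 4149.63 = 7.09 m.

7.09


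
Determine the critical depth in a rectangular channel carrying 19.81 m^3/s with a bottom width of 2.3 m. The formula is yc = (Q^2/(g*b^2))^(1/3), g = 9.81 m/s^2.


Using yc = (Q^2 / (g * b^2))^(1/3):
Q^2 = 19.81^2 = 392.44.
g * b^2 = 9.81 * 2.3^2 = 9.81 * 5.29 = 51.89.
Q^2 / (g*b^2) = 392.44 / 51.89 = 7.5629.
yc = 7.5629^(1/3) = 1.9628 m.

1.9628


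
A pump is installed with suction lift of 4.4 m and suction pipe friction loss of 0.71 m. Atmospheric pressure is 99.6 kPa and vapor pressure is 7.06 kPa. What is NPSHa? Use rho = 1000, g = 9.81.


NPSHa = p_atm/(rho*g) - z_s - hf_s - p_vap/(rho*g).
p_atm/(rho*g) = 99.6*1000 / (1000*9.81) = 10.153 m.
p_vap/(rho*g) = 7.06*1000 / (1000*9.81) = 0.72 m.
NPSHa = 10.153 - 4.4 - 0.71 - 0.72
      = 4.32 m.

4.32


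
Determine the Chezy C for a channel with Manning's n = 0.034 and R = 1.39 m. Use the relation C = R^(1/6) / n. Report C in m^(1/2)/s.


The Chezy coefficient relates to Manning's n through C = R^(1/6) / n.
R^(1/6) = 1.39^(1/6) = 1.056418.
C = 1.056418 / 0.034 = 31.07 m^(1/2)/s.

31.07


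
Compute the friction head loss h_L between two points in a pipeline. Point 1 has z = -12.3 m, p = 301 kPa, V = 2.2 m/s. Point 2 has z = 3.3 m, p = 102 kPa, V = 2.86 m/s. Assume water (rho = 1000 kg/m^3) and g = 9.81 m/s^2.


Total head at each section: H = z + p/(rho*g) + V^2/(2g).
H1 = -12.3 + 301*1000/(1000*9.81) + 2.2^2/(2*9.81)
   = -12.3 + 30.683 + 0.2467
   = 18.63 m.
H2 = 3.3 + 102*1000/(1000*9.81) + 2.86^2/(2*9.81)
   = 3.3 + 10.398 + 0.4169
   = 14.114 m.
h_L = H1 - H2 = 18.63 - 14.114 = 4.515 m.

4.515


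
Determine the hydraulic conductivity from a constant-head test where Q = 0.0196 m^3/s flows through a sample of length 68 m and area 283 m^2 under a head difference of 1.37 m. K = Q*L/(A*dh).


From K = Q*L / (A*dh):
Numerator: Q*L = 0.0196 * 68 = 1.3328.
Denominator: A*dh = 283 * 1.37 = 387.71.
K = 1.3328 / 387.71 = 0.003438 m/s.

0.003438


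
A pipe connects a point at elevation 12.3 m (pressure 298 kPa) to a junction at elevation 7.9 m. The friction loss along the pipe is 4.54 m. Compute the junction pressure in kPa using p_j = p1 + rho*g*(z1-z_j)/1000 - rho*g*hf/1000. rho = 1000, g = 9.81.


Junction pressure: p_j = p1 + rho*g*(z1 - z_j)/1000 - rho*g*hf/1000.
Elevation term = 1000*9.81*(12.3 - 7.9)/1000 = 43.164 kPa.
Friction term = 1000*9.81*4.54/1000 = 44.537 kPa.
p_j = 298 + 43.164 - 44.537 = 296.63 kPa.

296.63


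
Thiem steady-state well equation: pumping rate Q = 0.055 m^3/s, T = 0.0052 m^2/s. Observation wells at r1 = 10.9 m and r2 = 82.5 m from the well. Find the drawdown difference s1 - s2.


Thiem equation: s1 - s2 = Q/(2*pi*T) * ln(r2/r1).
ln(r2/r1) = ln(82.5/10.9) = 2.024.
Q/(2*pi*T) = 0.055 / (2*pi*0.0052) = 0.055 / 0.0327 = 1.6834.
s1 - s2 = 1.6834 * 2.024 = 3.4072 m.

3.4072


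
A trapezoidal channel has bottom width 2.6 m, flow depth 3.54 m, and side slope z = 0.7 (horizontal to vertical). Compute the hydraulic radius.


For a trapezoidal section with side slope z:
A = (b + z*y)*y = (2.6 + 0.7*3.54)*3.54 = 17.976 m^2.
P = b + 2*y*sqrt(1 + z^2) = 2.6 + 2*3.54*sqrt(1 + 0.7^2) = 11.242 m.
R = A/P = 17.976 / 11.242 = 1.599 m.

1.599


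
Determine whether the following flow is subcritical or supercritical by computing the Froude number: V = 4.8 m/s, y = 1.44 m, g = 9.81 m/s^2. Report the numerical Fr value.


The Froude number is defined as Fr = V / sqrt(g*y).
g*y = 9.81 * 1.44 = 14.1264.
sqrt(g*y) = sqrt(14.1264) = 3.7585.
Fr = 4.8 / 3.7585 = 1.2771.
Since Fr > 1, the flow is supercritical.

1.2771


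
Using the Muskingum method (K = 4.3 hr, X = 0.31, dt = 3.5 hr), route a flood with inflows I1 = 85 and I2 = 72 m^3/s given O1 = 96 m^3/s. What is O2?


Muskingum coefficients:
denom = 2*K*(1-X) + dt = 2*4.3*(1-0.31) + 3.5 = 9.434.
C0 = (dt - 2*K*X)/denom = (3.5 - 2*4.3*0.31)/9.434 = 0.0884.
C1 = (dt + 2*K*X)/denom = (3.5 + 2*4.3*0.31)/9.434 = 0.6536.
C2 = (2*K*(1-X) - dt)/denom = 0.258.
O2 = C0*I2 + C1*I1 + C2*O1
   = 0.0884*72 + 0.6536*85 + 0.258*96
   = 86.69 m^3/s.

86.69


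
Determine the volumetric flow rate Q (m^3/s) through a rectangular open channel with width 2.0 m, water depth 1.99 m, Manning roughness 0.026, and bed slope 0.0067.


For a rectangular channel, the cross-sectional area A = b * y = 2.0 * 1.99 = 3.98 m^2.
The wetted perimeter P = b + 2y = 2.0 + 2*1.99 = 5.98 m.
Hydraulic radius R = A/P = 3.98/5.98 = 0.6656 m.
Velocity V = (1/n)*R^(2/3)*S^(1/2) = (1/0.026)*0.6656^(2/3)*0.0067^(1/2) = 2.3999 m/s.
Discharge Q = A * V = 3.98 * 2.3999 = 9.551 m^3/s.

9.551


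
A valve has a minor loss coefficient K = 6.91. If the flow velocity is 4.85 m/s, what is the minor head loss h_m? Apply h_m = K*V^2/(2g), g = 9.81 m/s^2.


Minor loss formula: h_m = K * V^2/(2g).
V^2 = 4.85^2 = 23.5225.
V^2/(2g) = 23.5225 / 19.62 = 1.1989 m.
h_m = 6.91 * 1.1989 = 8.2844 m.

8.2844


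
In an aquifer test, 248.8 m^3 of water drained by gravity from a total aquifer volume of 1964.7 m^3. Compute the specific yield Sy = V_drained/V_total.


Specific yield Sy = Volume drained / Total volume.
Sy = 248.8 / 1964.7
   = 0.1266.

0.1266


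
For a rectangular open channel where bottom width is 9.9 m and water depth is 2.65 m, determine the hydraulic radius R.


For a rectangular section:
Flow area A = b * y = 9.9 * 2.65 = 26.23 m^2.
Wetted perimeter P = b + 2y = 9.9 + 2*2.65 = 15.2 m.
Hydraulic radius R = A/P = 26.23 / 15.2 = 1.726 m.

1.726


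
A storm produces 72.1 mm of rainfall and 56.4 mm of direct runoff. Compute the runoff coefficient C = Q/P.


The runoff coefficient C = runoff depth / rainfall depth.
C = 56.4 / 72.1
  = 0.7822.

0.7822


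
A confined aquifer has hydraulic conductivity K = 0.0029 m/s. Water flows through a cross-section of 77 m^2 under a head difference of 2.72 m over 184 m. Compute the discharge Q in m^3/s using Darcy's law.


Darcy's law: Q = K * A * i, where i = dh/L.
Hydraulic gradient i = 2.72 / 184 = 0.014783.
Q = 0.0029 * 77 * 0.014783
  = 0.0033 m^3/s.

0.0033


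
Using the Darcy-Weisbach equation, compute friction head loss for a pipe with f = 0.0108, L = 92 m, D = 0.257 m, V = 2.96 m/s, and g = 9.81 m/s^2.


Darcy-Weisbach equation: h_f = f * (L/D) * V^2/(2g).
f * L/D = 0.0108 * 92/0.257 = 3.8661.
V^2/(2g) = 2.96^2 / (2*9.81) = 8.7616 / 19.62 = 0.4466 m.
h_f = 3.8661 * 0.4466 = 1.726 m.

1.726


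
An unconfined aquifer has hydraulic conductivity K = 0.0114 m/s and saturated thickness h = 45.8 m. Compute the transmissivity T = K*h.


Transmissivity is defined as T = K * h.
T = 0.0114 * 45.8
  = 0.5221 m^2/s.

0.5221


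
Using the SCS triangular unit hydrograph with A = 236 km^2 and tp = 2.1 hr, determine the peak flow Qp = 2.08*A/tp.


SCS formula: Qp = 2.08 * A / tp.
Qp = 2.08 * 236 / 2.1
   = 490.88 / 2.1
   = 233.75 m^3/s per cm.

233.75


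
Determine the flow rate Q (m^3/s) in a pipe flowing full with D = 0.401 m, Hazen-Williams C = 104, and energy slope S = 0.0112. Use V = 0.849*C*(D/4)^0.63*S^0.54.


For a full circular pipe, R = D/4 = 0.401/4 = 0.1003 m.
V = 0.849 * 104 * 0.1003^0.63 * 0.0112^0.54
  = 0.849 * 104 * 0.234792 * 0.088426
  = 1.8332 m/s.
Pipe area A = pi*D^2/4 = pi*0.401^2/4 = 0.1263 m^2.
Q = A * V = 0.1263 * 1.8332 = 0.2315 m^3/s.

0.2315


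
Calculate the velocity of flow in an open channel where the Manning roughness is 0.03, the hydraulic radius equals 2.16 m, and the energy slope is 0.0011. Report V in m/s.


Manning's equation gives V = (1/n) * R^(2/3) * S^(1/2).
First, compute R^(2/3) = 2.16^(2/3) = 1.671.
Next, S^(1/2) = 0.0011^(1/2) = 0.033166.
Then 1/n = 1/0.03 = 33.33.
V = 33.33 * 1.671 * 0.033166 = 1.8473 m/s.

1.8473


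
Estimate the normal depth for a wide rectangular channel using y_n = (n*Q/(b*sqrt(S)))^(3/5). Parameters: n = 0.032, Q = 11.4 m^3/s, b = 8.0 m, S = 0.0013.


We use the wide-channel approximation y_n = (n*Q/(b*sqrt(S)))^(3/5).
sqrt(S) = sqrt(0.0013) = 0.036056.
Numerator: n*Q = 0.032 * 11.4 = 0.3648.
Denominator: b*sqrt(S) = 8.0 * 0.036056 = 0.288448.
arg = 1.2647.
y_n = 1.2647^(3/5) = 1.1513 m.

1.1513


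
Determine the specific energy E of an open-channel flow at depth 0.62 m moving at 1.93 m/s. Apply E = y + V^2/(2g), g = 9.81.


Specific energy E = y + V^2/(2g).
Velocity head = V^2/(2g) = 1.93^2 / (2*9.81) = 3.7249 / 19.62 = 0.1899 m.
E = 0.62 + 0.1899 = 0.8099 m.

0.8099


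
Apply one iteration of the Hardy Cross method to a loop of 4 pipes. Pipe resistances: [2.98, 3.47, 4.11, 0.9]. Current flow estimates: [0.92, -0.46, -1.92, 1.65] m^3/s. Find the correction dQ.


Numerator terms (r*Q*|Q|): 2.98*0.92*|0.92| = 2.5223; 3.47*-0.46*|-0.46| = -0.7343; 4.11*-1.92*|-1.92| = -15.1511; 0.9*1.65*|1.65| = 2.4502.
Sum of numerator = -10.9128.
Denominator terms (r*|Q|): 2.98*|0.92| = 2.7416; 3.47*|-0.46| = 1.5962; 4.11*|-1.92| = 7.8912; 0.9*|1.65| = 1.485.
2 * sum of denominator = 2 * 13.714 = 27.428.
dQ = --10.9128 / 27.428 = 0.3979 m^3/s.

0.3979


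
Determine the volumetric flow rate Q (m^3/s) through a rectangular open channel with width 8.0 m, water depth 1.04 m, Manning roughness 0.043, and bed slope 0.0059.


For a rectangular channel, the cross-sectional area A = b * y = 8.0 * 1.04 = 8.32 m^2.
The wetted perimeter P = b + 2y = 8.0 + 2*1.04 = 10.08 m.
Hydraulic radius R = A/P = 8.32/10.08 = 0.8254 m.
Velocity V = (1/n)*R^(2/3)*S^(1/2) = (1/0.043)*0.8254^(2/3)*0.0059^(1/2) = 1.5718 m/s.
Discharge Q = A * V = 8.32 * 1.5718 = 13.077 m^3/s.

13.077


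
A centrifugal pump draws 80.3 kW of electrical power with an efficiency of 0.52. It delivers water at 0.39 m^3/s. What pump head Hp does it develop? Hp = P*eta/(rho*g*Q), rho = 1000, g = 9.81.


Pump head formula: Hp = P * eta / (rho * g * Q).
Numerator: P * eta = 80.3 * 1000 * 0.52 = 41756.0 W.
Denominator: rho * g * Q = 1000 * 9.81 * 0.39 = 3825.9.
Hp = 41756.0 / 3825.9 = 10.91 m.

10.91


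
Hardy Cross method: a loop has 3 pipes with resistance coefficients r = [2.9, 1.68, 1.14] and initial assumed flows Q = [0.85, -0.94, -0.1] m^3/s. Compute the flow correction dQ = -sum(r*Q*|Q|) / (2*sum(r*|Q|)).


Numerator terms (r*Q*|Q|): 2.9*0.85*|0.85| = 2.0952; 1.68*-0.94*|-0.94| = -1.4844; 1.14*-0.1*|-0.1| = -0.0114.
Sum of numerator = 0.5994.
Denominator terms (r*|Q|): 2.9*|0.85| = 2.465; 1.68*|-0.94| = 1.5792; 1.14*|-0.1| = 0.114.
2 * sum of denominator = 2 * 4.1582 = 8.3164.
dQ = -0.5994 / 8.3164 = -0.0721 m^3/s.

-0.0721


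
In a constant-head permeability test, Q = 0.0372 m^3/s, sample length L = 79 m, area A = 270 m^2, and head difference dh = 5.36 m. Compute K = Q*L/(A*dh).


From K = Q*L / (A*dh):
Numerator: Q*L = 0.0372 * 79 = 2.9388.
Denominator: A*dh = 270 * 5.36 = 1447.2.
K = 2.9388 / 1447.2 = 0.002031 m/s.

0.002031


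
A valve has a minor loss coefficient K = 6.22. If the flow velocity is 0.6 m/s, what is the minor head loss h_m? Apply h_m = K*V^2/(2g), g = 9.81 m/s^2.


Minor loss formula: h_m = K * V^2/(2g).
V^2 = 0.6^2 = 0.36.
V^2/(2g) = 0.36 / 19.62 = 0.0183 m.
h_m = 6.22 * 0.0183 = 0.1141 m.

0.1141


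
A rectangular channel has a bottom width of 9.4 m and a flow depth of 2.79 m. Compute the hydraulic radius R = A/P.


For a rectangular section:
Flow area A = b * y = 9.4 * 2.79 = 26.23 m^2.
Wetted perimeter P = b + 2y = 9.4 + 2*2.79 = 14.98 m.
Hydraulic radius R = A/P = 26.23 / 14.98 = 1.7507 m.

1.7507


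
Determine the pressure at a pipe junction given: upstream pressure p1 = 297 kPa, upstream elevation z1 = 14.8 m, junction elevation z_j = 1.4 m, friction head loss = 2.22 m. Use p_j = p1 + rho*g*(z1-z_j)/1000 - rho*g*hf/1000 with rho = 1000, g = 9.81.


Junction pressure: p_j = p1 + rho*g*(z1 - z_j)/1000 - rho*g*hf/1000.
Elevation term = 1000*9.81*(14.8 - 1.4)/1000 = 131.454 kPa.
Friction term = 1000*9.81*2.22/1000 = 21.778 kPa.
p_j = 297 + 131.454 - 21.778 = 406.68 kPa.

406.68


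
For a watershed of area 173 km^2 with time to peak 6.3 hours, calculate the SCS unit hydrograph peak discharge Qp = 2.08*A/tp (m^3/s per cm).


SCS formula: Qp = 2.08 * A / tp.
Qp = 2.08 * 173 / 6.3
   = 359.84 / 6.3
   = 57.12 m^3/s per cm.

57.12


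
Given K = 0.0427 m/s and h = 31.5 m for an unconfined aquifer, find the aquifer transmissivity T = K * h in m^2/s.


Transmissivity is defined as T = K * h.
T = 0.0427 * 31.5
  = 1.3451 m^2/s.

1.3451


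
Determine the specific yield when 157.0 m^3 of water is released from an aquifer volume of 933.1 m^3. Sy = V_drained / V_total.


Specific yield Sy = Volume drained / Total volume.
Sy = 157.0 / 933.1
   = 0.1683.

0.1683


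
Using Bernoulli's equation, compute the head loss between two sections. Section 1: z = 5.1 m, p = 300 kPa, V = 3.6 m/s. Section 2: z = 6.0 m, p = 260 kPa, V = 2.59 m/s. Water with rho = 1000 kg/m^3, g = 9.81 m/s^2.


Total head at each section: H = z + p/(rho*g) + V^2/(2g).
H1 = 5.1 + 300*1000/(1000*9.81) + 3.6^2/(2*9.81)
   = 5.1 + 30.581 + 0.6606
   = 36.342 m.
H2 = 6.0 + 260*1000/(1000*9.81) + 2.59^2/(2*9.81)
   = 6.0 + 26.504 + 0.3419
   = 32.845 m.
h_L = H1 - H2 = 36.342 - 32.845 = 3.496 m.

3.496


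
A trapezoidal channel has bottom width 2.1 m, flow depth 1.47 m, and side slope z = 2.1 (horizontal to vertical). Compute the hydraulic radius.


For a trapezoidal section with side slope z:
A = (b + z*y)*y = (2.1 + 2.1*1.47)*1.47 = 7.625 m^2.
P = b + 2*y*sqrt(1 + z^2) = 2.1 + 2*1.47*sqrt(1 + 2.1^2) = 8.938 m.
R = A/P = 7.625 / 8.938 = 0.8531 m.

0.8531


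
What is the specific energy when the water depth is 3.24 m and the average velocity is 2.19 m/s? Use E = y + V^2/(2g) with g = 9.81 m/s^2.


Specific energy E = y + V^2/(2g).
Velocity head = V^2/(2g) = 2.19^2 / (2*9.81) = 4.7961 / 19.62 = 0.2444 m.
E = 3.24 + 0.2444 = 3.4844 m.

3.4844


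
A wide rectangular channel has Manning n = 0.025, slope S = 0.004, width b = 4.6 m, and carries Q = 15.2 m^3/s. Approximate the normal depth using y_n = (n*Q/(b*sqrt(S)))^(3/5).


We use the wide-channel approximation y_n = (n*Q/(b*sqrt(S)))^(3/5).
sqrt(S) = sqrt(0.004) = 0.063246.
Numerator: n*Q = 0.025 * 15.2 = 0.38.
Denominator: b*sqrt(S) = 4.6 * 0.063246 = 0.290932.
arg = 1.3062.
y_n = 1.3062^(3/5) = 1.1738 m.

1.1738


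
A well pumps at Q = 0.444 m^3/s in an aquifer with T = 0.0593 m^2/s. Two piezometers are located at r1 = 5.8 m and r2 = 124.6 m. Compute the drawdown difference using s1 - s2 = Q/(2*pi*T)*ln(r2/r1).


Thiem equation: s1 - s2 = Q/(2*pi*T) * ln(r2/r1).
ln(r2/r1) = ln(124.6/5.8) = 3.0673.
Q/(2*pi*T) = 0.444 / (2*pi*0.0593) = 0.444 / 0.3726 = 1.1916.
s1 - s2 = 1.1916 * 3.0673 = 3.6551 m.

3.6551


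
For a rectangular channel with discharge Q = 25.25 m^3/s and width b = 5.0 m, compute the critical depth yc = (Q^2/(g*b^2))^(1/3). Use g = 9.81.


Using yc = (Q^2 / (g * b^2))^(1/3):
Q^2 = 25.25^2 = 637.56.
g * b^2 = 9.81 * 5.0^2 = 9.81 * 25.0 = 245.25.
Q^2 / (g*b^2) = 637.56 / 245.25 = 2.5996.
yc = 2.5996^(1/3) = 1.375 m.

1.375


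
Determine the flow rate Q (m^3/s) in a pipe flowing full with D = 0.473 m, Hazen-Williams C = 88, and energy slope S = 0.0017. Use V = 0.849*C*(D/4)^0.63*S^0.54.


For a full circular pipe, R = D/4 = 0.473/4 = 0.1182 m.
V = 0.849 * 88 * 0.1182^0.63 * 0.0017^0.54
  = 0.849 * 88 * 0.260534 * 0.031948
  = 0.6219 m/s.
Pipe area A = pi*D^2/4 = pi*0.473^2/4 = 0.1757 m^2.
Q = A * V = 0.1757 * 0.6219 = 0.1093 m^3/s.

0.1093


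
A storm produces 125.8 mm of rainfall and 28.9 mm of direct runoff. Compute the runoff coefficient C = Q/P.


The runoff coefficient C = runoff depth / rainfall depth.
C = 28.9 / 125.8
  = 0.2297.

0.2297


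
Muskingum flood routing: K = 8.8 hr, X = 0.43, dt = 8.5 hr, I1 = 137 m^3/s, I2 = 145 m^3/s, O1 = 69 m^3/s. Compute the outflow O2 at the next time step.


Muskingum coefficients:
denom = 2*K*(1-X) + dt = 2*8.8*(1-0.43) + 8.5 = 18.532.
C0 = (dt - 2*K*X)/denom = (8.5 - 2*8.8*0.43)/18.532 = 0.0503.
C1 = (dt + 2*K*X)/denom = (8.5 + 2*8.8*0.43)/18.532 = 0.867.
C2 = (2*K*(1-X) - dt)/denom = 0.0827.
O2 = C0*I2 + C1*I1 + C2*O1
   = 0.0503*145 + 0.867*137 + 0.0827*69
   = 131.78 m^3/s.

131.78


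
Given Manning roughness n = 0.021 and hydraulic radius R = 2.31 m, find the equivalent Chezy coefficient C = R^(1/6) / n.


The Chezy coefficient relates to Manning's n through C = R^(1/6) / n.
R^(1/6) = 2.31^(1/6) = 1.149746.
C = 1.149746 / 0.021 = 54.75 m^(1/2)/s.

54.75


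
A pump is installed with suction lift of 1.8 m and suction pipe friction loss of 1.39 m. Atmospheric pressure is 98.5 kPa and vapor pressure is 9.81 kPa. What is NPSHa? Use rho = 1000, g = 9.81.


NPSHa = p_atm/(rho*g) - z_s - hf_s - p_vap/(rho*g).
p_atm/(rho*g) = 98.5*1000 / (1000*9.81) = 10.041 m.
p_vap/(rho*g) = 9.81*1000 / (1000*9.81) = 1.0 m.
NPSHa = 10.041 - 1.8 - 1.39 - 1.0
      = 5.85 m.

5.85


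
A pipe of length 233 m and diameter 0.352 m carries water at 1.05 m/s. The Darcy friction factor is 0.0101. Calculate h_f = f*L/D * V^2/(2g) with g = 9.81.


Darcy-Weisbach equation: h_f = f * (L/D) * V^2/(2g).
f * L/D = 0.0101 * 233/0.352 = 6.6855.
V^2/(2g) = 1.05^2 / (2*9.81) = 1.1025 / 19.62 = 0.0562 m.
h_f = 6.6855 * 0.0562 = 0.376 m.

0.376


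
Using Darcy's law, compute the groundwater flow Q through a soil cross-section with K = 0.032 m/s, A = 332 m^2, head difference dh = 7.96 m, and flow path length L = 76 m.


Darcy's law: Q = K * A * i, where i = dh/L.
Hydraulic gradient i = 7.96 / 76 = 0.104737.
Q = 0.032 * 332 * 0.104737
  = 1.1127 m^3/s.

1.1127


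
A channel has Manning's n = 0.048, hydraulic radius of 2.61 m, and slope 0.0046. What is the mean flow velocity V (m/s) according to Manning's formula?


Manning's equation gives V = (1/n) * R^(2/3) * S^(1/2).
First, compute R^(2/3) = 2.61^(2/3) = 1.8957.
Next, S^(1/2) = 0.0046^(1/2) = 0.067823.
Then 1/n = 1/0.048 = 20.83.
V = 20.83 * 1.8957 * 0.067823 = 2.6785 m/s.

2.6785


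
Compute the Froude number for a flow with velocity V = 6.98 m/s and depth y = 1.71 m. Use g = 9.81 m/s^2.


The Froude number is defined as Fr = V / sqrt(g*y).
g*y = 9.81 * 1.71 = 16.7751.
sqrt(g*y) = sqrt(16.7751) = 4.0957.
Fr = 6.98 / 4.0957 = 1.7042.

1.7042


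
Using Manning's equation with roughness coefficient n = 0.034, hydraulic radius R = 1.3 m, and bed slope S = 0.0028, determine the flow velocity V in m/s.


Manning's equation gives V = (1/n) * R^(2/3) * S^(1/2).
First, compute R^(2/3) = 1.3^(2/3) = 1.1911.
Next, S^(1/2) = 0.0028^(1/2) = 0.052915.
Then 1/n = 1/0.034 = 29.41.
V = 29.41 * 1.1911 * 0.052915 = 1.8538 m/s.

1.8538


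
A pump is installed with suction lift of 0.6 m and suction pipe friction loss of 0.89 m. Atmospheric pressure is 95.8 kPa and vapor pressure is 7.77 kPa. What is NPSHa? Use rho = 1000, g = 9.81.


NPSHa = p_atm/(rho*g) - z_s - hf_s - p_vap/(rho*g).
p_atm/(rho*g) = 95.8*1000 / (1000*9.81) = 9.766 m.
p_vap/(rho*g) = 7.77*1000 / (1000*9.81) = 0.792 m.
NPSHa = 9.766 - 0.6 - 0.89 - 0.792
      = 7.48 m.

7.48


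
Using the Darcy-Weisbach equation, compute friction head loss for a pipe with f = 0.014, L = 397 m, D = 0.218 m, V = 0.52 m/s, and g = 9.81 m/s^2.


Darcy-Weisbach equation: h_f = f * (L/D) * V^2/(2g).
f * L/D = 0.014 * 397/0.218 = 25.4954.
V^2/(2g) = 0.52^2 / (2*9.81) = 0.2704 / 19.62 = 0.0138 m.
h_f = 25.4954 * 0.0138 = 0.351 m.

0.351


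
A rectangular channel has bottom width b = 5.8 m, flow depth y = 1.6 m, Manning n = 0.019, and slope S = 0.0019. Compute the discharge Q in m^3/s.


For a rectangular channel, the cross-sectional area A = b * y = 5.8 * 1.6 = 9.28 m^2.
The wetted perimeter P = b + 2y = 5.8 + 2*1.6 = 9.0 m.
Hydraulic radius R = A/P = 9.28/9.0 = 1.0311 m.
Velocity V = (1/n)*R^(2/3)*S^(1/2) = (1/0.019)*1.0311^(2/3)*0.0019^(1/2) = 2.3415 m/s.
Discharge Q = A * V = 9.28 * 2.3415 = 21.729 m^3/s.

21.729


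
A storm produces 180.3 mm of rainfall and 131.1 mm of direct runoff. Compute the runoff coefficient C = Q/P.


The runoff coefficient C = runoff depth / rainfall depth.
C = 131.1 / 180.3
  = 0.7271.

0.7271


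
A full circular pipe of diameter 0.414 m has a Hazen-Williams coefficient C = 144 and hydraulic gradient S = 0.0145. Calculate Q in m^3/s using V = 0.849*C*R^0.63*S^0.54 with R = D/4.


For a full circular pipe, R = D/4 = 0.414/4 = 0.1035 m.
V = 0.849 * 144 * 0.1035^0.63 * 0.0145^0.54
  = 0.849 * 144 * 0.239559 * 0.101657
  = 2.9773 m/s.
Pipe area A = pi*D^2/4 = pi*0.414^2/4 = 0.1346 m^2.
Q = A * V = 0.1346 * 2.9773 = 0.4008 m^3/s.

0.4008


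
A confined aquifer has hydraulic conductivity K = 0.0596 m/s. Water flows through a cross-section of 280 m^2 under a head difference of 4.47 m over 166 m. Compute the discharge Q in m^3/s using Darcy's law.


Darcy's law: Q = K * A * i, where i = dh/L.
Hydraulic gradient i = 4.47 / 166 = 0.026928.
Q = 0.0596 * 280 * 0.026928
  = 0.4494 m^3/s.

0.4494


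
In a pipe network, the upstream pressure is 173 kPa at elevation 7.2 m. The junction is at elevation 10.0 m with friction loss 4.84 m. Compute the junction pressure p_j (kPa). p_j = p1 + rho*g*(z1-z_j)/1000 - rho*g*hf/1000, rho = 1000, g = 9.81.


Junction pressure: p_j = p1 + rho*g*(z1 - z_j)/1000 - rho*g*hf/1000.
Elevation term = 1000*9.81*(7.2 - 10.0)/1000 = -27.468 kPa.
Friction term = 1000*9.81*4.84/1000 = 47.48 kPa.
p_j = 173 + -27.468 - 47.48 = 98.05 kPa.

98.05


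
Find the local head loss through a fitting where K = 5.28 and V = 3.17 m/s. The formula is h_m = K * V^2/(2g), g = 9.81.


Minor loss formula: h_m = K * V^2/(2g).
V^2 = 3.17^2 = 10.0489.
V^2/(2g) = 10.0489 / 19.62 = 0.5122 m.
h_m = 5.28 * 0.5122 = 2.7043 m.

2.7043


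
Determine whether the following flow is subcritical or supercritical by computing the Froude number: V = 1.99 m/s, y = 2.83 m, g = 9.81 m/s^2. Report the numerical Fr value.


The Froude number is defined as Fr = V / sqrt(g*y).
g*y = 9.81 * 2.83 = 27.7623.
sqrt(g*y) = sqrt(27.7623) = 5.269.
Fr = 1.99 / 5.269 = 0.3777.
Since Fr < 1, the flow is subcritical.

0.3777


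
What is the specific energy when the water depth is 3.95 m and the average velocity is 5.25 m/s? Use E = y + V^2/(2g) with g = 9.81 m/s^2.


Specific energy E = y + V^2/(2g).
Velocity head = V^2/(2g) = 5.25^2 / (2*9.81) = 27.5625 / 19.62 = 1.4048 m.
E = 3.95 + 1.4048 = 5.3548 m.

5.3548


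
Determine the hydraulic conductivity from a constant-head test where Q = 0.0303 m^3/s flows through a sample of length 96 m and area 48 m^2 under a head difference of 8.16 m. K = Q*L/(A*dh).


From K = Q*L / (A*dh):
Numerator: Q*L = 0.0303 * 96 = 2.9088.
Denominator: A*dh = 48 * 8.16 = 391.68.
K = 2.9088 / 391.68 = 0.007426 m/s.

0.007426


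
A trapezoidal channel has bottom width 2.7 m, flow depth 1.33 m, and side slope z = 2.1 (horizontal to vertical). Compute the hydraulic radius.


For a trapezoidal section with side slope z:
A = (b + z*y)*y = (2.7 + 2.1*1.33)*1.33 = 7.306 m^2.
P = b + 2*y*sqrt(1 + z^2) = 2.7 + 2*1.33*sqrt(1 + 2.1^2) = 8.887 m.
R = A/P = 7.306 / 8.887 = 0.8221 m.

0.8221


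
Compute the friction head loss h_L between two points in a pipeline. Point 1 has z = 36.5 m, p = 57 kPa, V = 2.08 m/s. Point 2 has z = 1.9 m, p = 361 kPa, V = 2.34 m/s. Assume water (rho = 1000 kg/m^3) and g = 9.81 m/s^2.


Total head at each section: H = z + p/(rho*g) + V^2/(2g).
H1 = 36.5 + 57*1000/(1000*9.81) + 2.08^2/(2*9.81)
   = 36.5 + 5.81 + 0.2205
   = 42.531 m.
H2 = 1.9 + 361*1000/(1000*9.81) + 2.34^2/(2*9.81)
   = 1.9 + 36.799 + 0.2791
   = 38.978 m.
h_L = H1 - H2 = 42.531 - 38.978 = 3.553 m.

3.553


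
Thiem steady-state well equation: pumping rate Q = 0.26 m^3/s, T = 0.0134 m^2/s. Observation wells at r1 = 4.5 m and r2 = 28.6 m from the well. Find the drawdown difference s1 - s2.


Thiem equation: s1 - s2 = Q/(2*pi*T) * ln(r2/r1).
ln(r2/r1) = ln(28.6/4.5) = 1.8493.
Q/(2*pi*T) = 0.26 / (2*pi*0.0134) = 0.26 / 0.0842 = 3.0881.
s1 - s2 = 3.0881 * 1.8493 = 5.7109 m.

5.7109


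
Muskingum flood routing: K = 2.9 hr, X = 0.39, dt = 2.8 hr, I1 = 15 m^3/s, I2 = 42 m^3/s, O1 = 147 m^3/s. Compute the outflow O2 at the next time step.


Muskingum coefficients:
denom = 2*K*(1-X) + dt = 2*2.9*(1-0.39) + 2.8 = 6.338.
C0 = (dt - 2*K*X)/denom = (2.8 - 2*2.9*0.39)/6.338 = 0.0849.
C1 = (dt + 2*K*X)/denom = (2.8 + 2*2.9*0.39)/6.338 = 0.7987.
C2 = (2*K*(1-X) - dt)/denom = 0.1164.
O2 = C0*I2 + C1*I1 + C2*O1
   = 0.0849*42 + 0.7987*15 + 0.1164*147
   = 32.66 m^3/s.

32.66


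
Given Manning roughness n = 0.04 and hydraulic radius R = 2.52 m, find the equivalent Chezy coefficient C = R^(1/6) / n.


The Chezy coefficient relates to Manning's n through C = R^(1/6) / n.
R^(1/6) = 2.52^(1/6) = 1.166541.
C = 1.166541 / 0.04 = 29.16 m^(1/2)/s.

29.16


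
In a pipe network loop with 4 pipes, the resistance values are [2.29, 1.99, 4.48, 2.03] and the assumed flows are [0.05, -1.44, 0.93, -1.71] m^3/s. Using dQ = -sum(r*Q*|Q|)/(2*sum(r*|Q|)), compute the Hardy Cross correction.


Numerator terms (r*Q*|Q|): 2.29*0.05*|0.05| = 0.0057; 1.99*-1.44*|-1.44| = -4.1265; 4.48*0.93*|0.93| = 3.8748; 2.03*-1.71*|-1.71| = -5.9359.
Sum of numerator = -6.1819.
Denominator terms (r*|Q|): 2.29*|0.05| = 0.1145; 1.99*|-1.44| = 2.8656; 4.48*|0.93| = 4.1664; 2.03*|-1.71| = 3.4713.
2 * sum of denominator = 2 * 10.6178 = 21.2356.
dQ = --6.1819 / 21.2356 = 0.2911 m^3/s.

0.2911


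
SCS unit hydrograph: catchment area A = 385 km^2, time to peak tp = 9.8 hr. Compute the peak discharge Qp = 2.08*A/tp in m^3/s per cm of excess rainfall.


SCS formula: Qp = 2.08 * A / tp.
Qp = 2.08 * 385 / 9.8
   = 800.8 / 9.8
   = 81.71 m^3/s per cm.

81.71


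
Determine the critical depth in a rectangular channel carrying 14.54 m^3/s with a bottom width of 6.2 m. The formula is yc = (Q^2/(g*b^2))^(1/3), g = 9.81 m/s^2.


Using yc = (Q^2 / (g * b^2))^(1/3):
Q^2 = 14.54^2 = 211.41.
g * b^2 = 9.81 * 6.2^2 = 9.81 * 38.44 = 377.1.
Q^2 / (g*b^2) = 211.41 / 377.1 = 0.5606.
yc = 0.5606^(1/3) = 0.8246 m.

0.8246


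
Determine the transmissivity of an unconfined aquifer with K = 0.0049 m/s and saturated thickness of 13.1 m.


Transmissivity is defined as T = K * h.
T = 0.0049 * 13.1
  = 0.0642 m^2/s.

0.0642


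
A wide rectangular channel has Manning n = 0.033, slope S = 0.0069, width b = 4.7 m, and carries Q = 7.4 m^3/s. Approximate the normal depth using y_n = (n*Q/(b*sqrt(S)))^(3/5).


We use the wide-channel approximation y_n = (n*Q/(b*sqrt(S)))^(3/5).
sqrt(S) = sqrt(0.0069) = 0.083066.
Numerator: n*Q = 0.033 * 7.4 = 0.2442.
Denominator: b*sqrt(S) = 4.7 * 0.083066 = 0.39041.
arg = 0.6255.
y_n = 0.6255^(3/5) = 0.7546 m.

0.7546


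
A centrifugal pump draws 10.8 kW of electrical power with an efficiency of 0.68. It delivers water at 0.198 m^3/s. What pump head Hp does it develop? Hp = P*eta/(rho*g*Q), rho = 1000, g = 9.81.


Pump head formula: Hp = P * eta / (rho * g * Q).
Numerator: P * eta = 10.8 * 1000 * 0.68 = 7344.0 W.
Denominator: rho * g * Q = 1000 * 9.81 * 0.198 = 1942.38.
Hp = 7344.0 / 1942.38 = 3.78 m.

3.78


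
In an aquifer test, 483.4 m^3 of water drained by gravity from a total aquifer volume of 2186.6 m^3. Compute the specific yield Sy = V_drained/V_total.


Specific yield Sy = Volume drained / Total volume.
Sy = 483.4 / 2186.6
   = 0.2211.

0.2211


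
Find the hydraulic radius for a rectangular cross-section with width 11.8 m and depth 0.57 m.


For a rectangular section:
Flow area A = b * y = 11.8 * 0.57 = 6.73 m^2.
Wetted perimeter P = b + 2y = 11.8 + 2*0.57 = 12.94 m.
Hydraulic radius R = A/P = 6.73 / 12.94 = 0.5198 m.

0.5198


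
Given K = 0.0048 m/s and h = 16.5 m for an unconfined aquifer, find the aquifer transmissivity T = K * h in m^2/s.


Transmissivity is defined as T = K * h.
T = 0.0048 * 16.5
  = 0.0792 m^2/s.

0.0792


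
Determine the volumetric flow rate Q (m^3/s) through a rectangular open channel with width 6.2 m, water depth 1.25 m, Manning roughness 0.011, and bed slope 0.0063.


For a rectangular channel, the cross-sectional area A = b * y = 6.2 * 1.25 = 7.75 m^2.
The wetted perimeter P = b + 2y = 6.2 + 2*1.25 = 8.7 m.
Hydraulic radius R = A/P = 7.75/8.7 = 0.8908 m.
Velocity V = (1/n)*R^(2/3)*S^(1/2) = (1/0.011)*0.8908^(2/3)*0.0063^(1/2) = 6.6804 m/s.
Discharge Q = A * V = 7.75 * 6.6804 = 51.773 m^3/s.

51.773


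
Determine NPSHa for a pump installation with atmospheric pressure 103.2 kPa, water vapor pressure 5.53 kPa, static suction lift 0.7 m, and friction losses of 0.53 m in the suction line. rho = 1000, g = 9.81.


NPSHa = p_atm/(rho*g) - z_s - hf_s - p_vap/(rho*g).
p_atm/(rho*g) = 103.2*1000 / (1000*9.81) = 10.52 m.
p_vap/(rho*g) = 5.53*1000 / (1000*9.81) = 0.564 m.
NPSHa = 10.52 - 0.7 - 0.53 - 0.564
      = 8.73 m.

8.73


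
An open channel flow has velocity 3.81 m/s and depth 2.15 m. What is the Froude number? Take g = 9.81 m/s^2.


The Froude number is defined as Fr = V / sqrt(g*y).
g*y = 9.81 * 2.15 = 21.0915.
sqrt(g*y) = sqrt(21.0915) = 4.5925.
Fr = 3.81 / 4.5925 = 0.8296.

0.8296


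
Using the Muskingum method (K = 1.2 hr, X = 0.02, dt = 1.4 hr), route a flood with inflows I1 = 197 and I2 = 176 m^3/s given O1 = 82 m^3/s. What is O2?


Muskingum coefficients:
denom = 2*K*(1-X) + dt = 2*1.2*(1-0.02) + 1.4 = 3.752.
C0 = (dt - 2*K*X)/denom = (1.4 - 2*1.2*0.02)/3.752 = 0.3603.
C1 = (dt + 2*K*X)/denom = (1.4 + 2*1.2*0.02)/3.752 = 0.3859.
C2 = (2*K*(1-X) - dt)/denom = 0.2537.
O2 = C0*I2 + C1*I1 + C2*O1
   = 0.3603*176 + 0.3859*197 + 0.2537*82
   = 160.25 m^3/s.

160.25


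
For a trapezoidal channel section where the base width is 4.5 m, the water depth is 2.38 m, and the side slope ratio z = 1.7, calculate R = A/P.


For a trapezoidal section with side slope z:
A = (b + z*y)*y = (4.5 + 1.7*2.38)*2.38 = 20.339 m^2.
P = b + 2*y*sqrt(1 + z^2) = 4.5 + 2*2.38*sqrt(1 + 1.7^2) = 13.888 m.
R = A/P = 20.339 / 13.888 = 1.4645 m.

1.4645


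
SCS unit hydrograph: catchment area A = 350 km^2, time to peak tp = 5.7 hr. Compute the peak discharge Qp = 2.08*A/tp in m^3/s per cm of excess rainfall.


SCS formula: Qp = 2.08 * A / tp.
Qp = 2.08 * 350 / 5.7
   = 728.0 / 5.7
   = 127.72 m^3/s per cm.

127.72


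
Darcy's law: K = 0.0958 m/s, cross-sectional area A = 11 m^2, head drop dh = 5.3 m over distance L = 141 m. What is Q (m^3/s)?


Darcy's law: Q = K * A * i, where i = dh/L.
Hydraulic gradient i = 5.3 / 141 = 0.037589.
Q = 0.0958 * 11 * 0.037589
  = 0.0396 m^3/s.

0.0396


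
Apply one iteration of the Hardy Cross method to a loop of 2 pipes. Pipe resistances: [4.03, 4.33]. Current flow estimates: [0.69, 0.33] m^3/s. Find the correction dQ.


Numerator terms (r*Q*|Q|): 4.03*0.69*|0.69| = 1.9187; 4.33*0.33*|0.33| = 0.4715.
Sum of numerator = 2.3902.
Denominator terms (r*|Q|): 4.03*|0.69| = 2.7807; 4.33*|0.33| = 1.4289.
2 * sum of denominator = 2 * 4.2096 = 8.4192.
dQ = -2.3902 / 8.4192 = -0.2839 m^3/s.

-0.2839


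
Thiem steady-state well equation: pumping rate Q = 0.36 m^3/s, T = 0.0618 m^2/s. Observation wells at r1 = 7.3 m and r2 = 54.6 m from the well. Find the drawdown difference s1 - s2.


Thiem equation: s1 - s2 = Q/(2*pi*T) * ln(r2/r1).
ln(r2/r1) = ln(54.6/7.3) = 2.0122.
Q/(2*pi*T) = 0.36 / (2*pi*0.0618) = 0.36 / 0.3883 = 0.9271.
s1 - s2 = 0.9271 * 2.0122 = 1.8655 m.

1.8655


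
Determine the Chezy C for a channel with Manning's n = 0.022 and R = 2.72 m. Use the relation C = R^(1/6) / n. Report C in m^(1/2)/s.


The Chezy coefficient relates to Manning's n through C = R^(1/6) / n.
R^(1/6) = 2.72^(1/6) = 1.181485.
C = 1.181485 / 0.022 = 53.7 m^(1/2)/s.

53.7


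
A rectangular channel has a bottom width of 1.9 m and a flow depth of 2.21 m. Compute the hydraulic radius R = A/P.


For a rectangular section:
Flow area A = b * y = 1.9 * 2.21 = 4.2 m^2.
Wetted perimeter P = b + 2y = 1.9 + 2*2.21 = 6.32 m.
Hydraulic radius R = A/P = 4.2 / 6.32 = 0.6644 m.

0.6644


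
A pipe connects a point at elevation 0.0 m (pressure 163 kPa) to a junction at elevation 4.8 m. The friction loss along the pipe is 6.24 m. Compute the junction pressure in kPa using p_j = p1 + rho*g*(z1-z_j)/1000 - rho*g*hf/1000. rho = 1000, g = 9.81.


Junction pressure: p_j = p1 + rho*g*(z1 - z_j)/1000 - rho*g*hf/1000.
Elevation term = 1000*9.81*(0.0 - 4.8)/1000 = -47.088 kPa.
Friction term = 1000*9.81*6.24/1000 = 61.214 kPa.
p_j = 163 + -47.088 - 61.214 = 54.7 kPa.

54.7
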